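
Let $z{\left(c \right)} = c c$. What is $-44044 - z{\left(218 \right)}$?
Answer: $-91568$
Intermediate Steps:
$z{\left(c \right)} = c^{2}$
$-44044 - z{\left(218 \right)} = -44044 - 218^{2} = -44044 - 47524 = -91568$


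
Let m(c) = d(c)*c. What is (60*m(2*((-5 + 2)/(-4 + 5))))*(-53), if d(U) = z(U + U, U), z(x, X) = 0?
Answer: 0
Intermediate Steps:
d(U) = 0
m(c) = 0 (m(c) = 0*c = 0)
(60*m(2*((-5 + 2)/(-4 + 5))))*(-53) = (60*0)*(-53) = 0*(-53) = 0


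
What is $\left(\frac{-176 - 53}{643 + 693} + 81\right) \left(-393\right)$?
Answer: $- \frac{42438891}{1336} \approx -31766.0$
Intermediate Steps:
$\left(\frac{-176 - 53}{643 + 693} + 81\right) \left(-393\right) = \left(- \frac{229}{1336} + 81\right) \left(-393\right) = \frac{107987}{1336} \left(-393\right) = - \frac{42438891}{1336}$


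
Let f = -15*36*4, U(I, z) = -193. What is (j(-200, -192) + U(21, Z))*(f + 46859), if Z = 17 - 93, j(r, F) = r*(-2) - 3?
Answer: 9118596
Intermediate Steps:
j(r, F) = -3 - 2*r (j(r, F) = -2*r - 3 = -3 - 2*r)
Z = -76
f = -2160 (f = -540*4 = -2160)
(j(-200, -192) + U(21, Z))*(f + 46859) = ((-3 - 2*(-200)) - 193)*(-2160 + 46859) = ((-3 + 400) - 193)*44699 = (397 - 193)*44699 = 204*44699 = 9118596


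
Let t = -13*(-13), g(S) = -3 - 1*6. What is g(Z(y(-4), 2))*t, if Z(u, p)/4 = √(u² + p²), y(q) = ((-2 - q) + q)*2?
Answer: -1521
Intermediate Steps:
y(q) = -4 (y(q) = -2*2 = -4)
Z(u, p) = 4*√(p² + u²) (Z(u, p) = 4*√(u² + p²) = 4*√(p² + u²))
g(S) = -9 (g(S) = -3 - 6 = -9)
t = 169
g(Z(y(-4), 2))*t = -9*169 = -1521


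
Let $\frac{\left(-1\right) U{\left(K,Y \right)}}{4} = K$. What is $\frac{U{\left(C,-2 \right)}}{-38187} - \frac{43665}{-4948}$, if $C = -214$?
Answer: $\frac{1663199867}{188949276} \approx 8.8024$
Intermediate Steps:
$U{\left(K,Y \right)} = - 4 K$
$\frac{U{\left(C,-2 \right)}}{-38187} - \frac{43665}{-4948} = \frac{\left(-4\right) \left(-214\right)}{-38187} - \frac{43665}{-4948} = 856 \left(- \frac{1}{38187}\right) - - \frac{43665}{4948} = - \frac{856}{38187} + \frac{43665}{4948} = \frac{1663199867}{188949276}$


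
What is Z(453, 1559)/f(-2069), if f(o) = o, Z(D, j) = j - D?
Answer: -1106/2069 ≈ -0.53456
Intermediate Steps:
Z(453, 1559)/f(-2069) = (1559 - 1*453)/(-2069) = (1559 - 453)*(-1/2069) = 1106*(-1/2069) = -1106/2069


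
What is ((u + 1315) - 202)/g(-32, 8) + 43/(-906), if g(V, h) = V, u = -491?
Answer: -141227/7248 ≈ -19.485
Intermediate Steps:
((u + 1315) - 202)/g(-32, 8) + 43/(-906) = ((-491 + 1315) - 202)/(-32) + 43/(-906) = (824 - 202)*(-1/32) + 43*(-1/906) = 622*(-1/32) - 43/906 = -311/16 - 43/906 = -141227/7248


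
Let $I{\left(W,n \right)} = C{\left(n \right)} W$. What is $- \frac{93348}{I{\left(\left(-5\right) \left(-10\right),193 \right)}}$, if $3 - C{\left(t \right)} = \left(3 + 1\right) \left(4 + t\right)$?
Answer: $\frac{46674}{19625} \approx 2.3783$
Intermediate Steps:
$C{\left(t \right)} = -13 - 4 t$ ($C{\left(t \right)} = 3 - \left(3 + 1\right) \left(4 + t\right) = 3 - 4 \left(4 + t\right) = 3 - \left(16 + 4 t\right) = -13 - 4 t$)
$I{\left(W,n \right)} = W \left(-13 - 4 n\right)$ ($I{\left(W,n \right)} = \left(-13 - 4 n\right) W = W \left(-13 - 4 n\right)$)
$- \frac{93348}{I{\left(\left(-5\right) \left(-10\right),193 \right)}} = - \frac{93348}{\left(-1\right) \left(\left(-5\right) \left(-10\right)\right) \left(13 + 4 \cdot 193\right)} = - \frac{93348}{\left(-1\right) 50 \left(13 + 772\right)} = - \frac{93348}{\left(-1\right) 50 \cdot 785} = - \frac{93348}{-39250} = \left(-93348\right) \left(- \frac{1}{39250}\right) = \frac{46674}{19625}$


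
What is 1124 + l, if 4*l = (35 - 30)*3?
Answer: 4511/4 ≈ 1127.8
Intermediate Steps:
l = 15/4 (l = ((35 - 30)*3)/4 = (5*3)/4 = (1/4)*15 = 15/4 ≈ 3.7500)
1124 + l = 1124 + 15/4 = 4511/4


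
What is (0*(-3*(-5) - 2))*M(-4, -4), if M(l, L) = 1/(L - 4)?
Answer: 0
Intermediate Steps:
M(l, L) = 1/(-4 + L)
(0*(-3*(-5) - 2))*M(-4, -4) = (0*(-3*(-5) - 2))/(-4 - 4) = (0*(15 - 2))/(-8) = (0*13)*(-⅛) = 0*(-⅛) = 0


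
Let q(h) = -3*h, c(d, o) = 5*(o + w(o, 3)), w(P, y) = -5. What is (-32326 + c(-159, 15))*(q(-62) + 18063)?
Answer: -589004724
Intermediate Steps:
c(d, o) = -25 + 5*o (c(d, o) = 5*(o - 5) = 5*(-5 + o) = -25 + 5*o)
(-32326 + c(-159, 15))*(q(-62) + 18063) = (-32326 + (-25 + 5*15))*(-3*(-62) + 18063) = (-32326 + (-25 + 75))*(186 + 18063) = (-32326 + 50)*18249 = -32276*18249 = -589004724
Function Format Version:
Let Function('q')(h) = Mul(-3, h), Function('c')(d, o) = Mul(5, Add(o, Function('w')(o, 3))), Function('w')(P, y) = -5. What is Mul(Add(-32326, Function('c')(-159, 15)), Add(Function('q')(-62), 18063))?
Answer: -589004724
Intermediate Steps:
Function('c')(d, o) = Add(-25, Mul(5, o)) (Function('c')(d, o) = Mul(5, Add(o, -5)) = Mul(5, Add(-5, o)) = Add(-25, Mul(5, o)))
Mul(Add(-32326, Function('c')(-159, 15)), Add(Function('q')(-62), 18063)) = Mul(Add(-32326, Add(-25, Mul(5, 15))), Add(Mul(-3, -62), 18063)) = Mul(Add(-32326, Add(-25, 75)), Add(186, 18063)) = Mul(Add(-32326, 50), 18249) = Mul(-32276, 18249) = -589004724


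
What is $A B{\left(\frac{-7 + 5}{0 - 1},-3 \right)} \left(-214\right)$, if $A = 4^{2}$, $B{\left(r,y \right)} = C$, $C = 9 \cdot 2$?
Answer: $-61632$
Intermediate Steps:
$C = 18$
$B{\left(r,y \right)} = 18$
$A = 16$
$A B{\left(\frac{-7 + 5}{0 - 1},-3 \right)} \left(-214\right) = 16 \cdot 18 \left(-214\right) = 288 \left(-214\right) = -61632$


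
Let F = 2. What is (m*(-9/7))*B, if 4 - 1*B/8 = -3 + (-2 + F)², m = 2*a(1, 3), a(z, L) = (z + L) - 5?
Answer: 144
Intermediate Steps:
a(z, L) = -5 + L + z (a(z, L) = (L + z) - 5 = -5 + L + z)
m = -2 (m = 2*(-5 + 3 + 1) = 2*(-1) = -2)
B = 56 (B = 32 - 8*(-3 + (-2 + 2)²) = 32 - 8*(-3 + 0²) = 32 - 8*(-3 + 0) = 32 - 8*(-3) = 32 + 24 = 56)
(m*(-9/7))*B = -(-18)/7*56 = -2*(-9/7)*56 = (18/7)*56 = 144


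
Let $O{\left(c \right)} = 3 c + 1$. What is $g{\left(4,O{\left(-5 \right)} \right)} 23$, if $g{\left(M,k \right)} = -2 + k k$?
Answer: $4462$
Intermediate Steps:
$O{\left(c \right)} = 1 + 3 c$
$g{\left(M,k \right)} = -2 + k^{2}$
$g{\left(4,O{\left(-5 \right)} \right)} 23 = \left(-2 + \left(1 + 3 \left(-5\right)\right)^{2}\right) 23 = \left(-2 + \left(1 - 15\right)^{2}\right) 23 = \left(-2 + \left(-14\right)^{2}\right) 23 = \left(-2 + 196\right) 23 = 194 \cdot 23 = 4462$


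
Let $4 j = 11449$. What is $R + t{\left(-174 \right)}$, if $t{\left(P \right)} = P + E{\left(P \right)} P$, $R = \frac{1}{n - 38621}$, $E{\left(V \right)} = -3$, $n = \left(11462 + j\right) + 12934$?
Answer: $\frac{15816944}{45451} \approx 348.0$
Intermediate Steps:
$j = \frac{11449}{4}$ ($j = \frac{1}{4} \cdot 11449 = \frac{11449}{4} \approx 2862.3$)
$n = \frac{109033}{4}$ ($n = \left(11462 + \frac{11449}{4}\right) + 12934 = \frac{57297}{4} + 12934 = \frac{109033}{4} \approx 27258.0$)
$R = - \frac{4}{45451}$ ($R = \frac{1}{\frac{109033}{4} - 38621} = \frac{1}{- \frac{45451}{4}} = - \frac{4}{45451} \approx -8.8007 \cdot 10^{-5}$)
$t{\left(P \right)} = - 2 P$ ($t{\left(P \right)} = P - 3 P = - 2 P$)
$R + t{\left(-174 \right)} = - \frac{4}{45451} - -348 = - \frac{4}{45451} + 348 = \frac{15816944}{45451}$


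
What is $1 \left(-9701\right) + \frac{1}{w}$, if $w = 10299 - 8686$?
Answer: $- \frac{15647712}{1613} \approx -9701.0$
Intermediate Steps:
$w = 1613$ ($w = 10299 - 8686 = 1613$)
$1 \left(-9701\right) + \frac{1}{w} = 1 \left(-9701\right) + \frac{1}{1613} = -9701 + \frac{1}{1613} = - \frac{15647712}{1613}$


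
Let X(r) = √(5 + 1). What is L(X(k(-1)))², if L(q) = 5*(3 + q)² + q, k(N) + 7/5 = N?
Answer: 11391 + 4650*√6 ≈ 22781.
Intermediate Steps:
k(N) = -7/5 + N
X(r) = √6
L(q) = q + 5*(3 + q)²
L(X(k(-1)))² = (√6 + 5*(3 + √6)²)²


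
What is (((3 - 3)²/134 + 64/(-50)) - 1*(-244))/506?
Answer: 3034/6325 ≈ 0.47968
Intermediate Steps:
(((3 - 3)²/134 + 64/(-50)) - 1*(-244))/506 = ((0²*(1/134) + 64*(-1/50)) + 244)*(1/506) = ((0*(1/134) - 32/25) + 244)*(1/506) = ((0 - 32/25) + 244)*(1/506) = (-32/25 + 244)*(1/506) = (6068/25)*(1/506) = 3034/6325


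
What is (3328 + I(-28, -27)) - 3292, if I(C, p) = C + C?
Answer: -20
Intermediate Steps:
I(C, p) = 2*C
(3328 + I(-28, -27)) - 3292 = (3328 + 2*(-28)) - 3292 = (3328 - 56) - 3292 = 3272 - 3292 = -20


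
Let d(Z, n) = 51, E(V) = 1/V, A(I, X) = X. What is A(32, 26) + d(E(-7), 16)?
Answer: 77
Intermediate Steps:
A(32, 26) + d(E(-7), 16) = 26 + 51 = 77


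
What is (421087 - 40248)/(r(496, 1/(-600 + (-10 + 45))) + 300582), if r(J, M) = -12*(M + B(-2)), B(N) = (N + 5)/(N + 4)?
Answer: 215174035/169818672 ≈ 1.2671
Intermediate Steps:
B(N) = (5 + N)/(4 + N)
r(J, M) = -18 - 12*M (r(J, M) = -12*(M + (5 - 2)/(4 - 2)) = -12*(M + 3/2) = -12*(3/2 + M) = -18 - 12*M)
(421087 - 40248)/(r(496, 1/(-600 + (-10 + 45))) + 300582) = (421087 - 40248)/((-18 - 12/(-600 + (-10 + 45))) + 300582) = 380839/((-18 - 12/(-600 + 35)) + 300582) = 380839/((-18 - 12/(-565)) + 300582) = 380839/((-18 - 12*(-1/565)) + 300582) = 380839/((-18 + 12/565) + 300582) = 380839/(-10158/565 + 300582) = 380839/(169818672/565) = 380839*(565/169818672) = 215174035/169818672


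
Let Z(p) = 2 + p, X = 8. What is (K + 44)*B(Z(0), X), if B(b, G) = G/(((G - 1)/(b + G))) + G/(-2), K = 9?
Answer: 2756/7 ≈ 393.71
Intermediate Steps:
B(b, G) = -G/2 + G*(G + b)/(-1 + G) (B(b, G) = G/(((-1 + G)/(G + b))) + G*(-½) = G/(((-1 + G)/(G + b))) - G/2 = G*((G + b)/(-1 + G)) - G/2 = G*(G + b)/(-1 + G) - G/2 = -G/2 + G*(G + b)/(-1 + G))
(K + 44)*B(Z(0), X) = (9 + 44)*((½)*8*(1 + 8 + 2*(2 + 0))/(-1 + 8)) = 53*((½)*8*(1 + 8 + 2*2)/7) = 53*((½)*8*(⅐)*(1 + 8 + 4)) = 53*((½)*8*(⅐)*13) = 53*(52/7) = 2756/7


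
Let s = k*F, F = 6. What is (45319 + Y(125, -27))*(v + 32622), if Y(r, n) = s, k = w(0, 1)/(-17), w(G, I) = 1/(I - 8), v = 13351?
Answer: 247930871891/119 ≈ 2.0835e+9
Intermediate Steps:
w(G, I) = 1/(-8 + I)
k = 1/119 (k = 1/((-8 + 1)*(-17)) = -1/17/(-7) = -⅐*(-1/17) = 1/119 ≈ 0.0084034)
s = 6/119 (s = (1/119)*6 = 6/119 ≈ 0.050420)
Y(r, n) = 6/119
(45319 + Y(125, -27))*(v + 32622) = (45319 + 6/119)*(13351 + 32622) = (5392967/119)*45973 = 247930871891/119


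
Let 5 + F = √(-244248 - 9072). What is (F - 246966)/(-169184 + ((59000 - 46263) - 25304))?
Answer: 246971/181751 - 2*I*√63330/181751 ≈ 1.3588 - 0.0027692*I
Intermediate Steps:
F = -5 + 2*I*√63330 (F = -5 + √(-244248 - 9072) = -5 + √(-253320) = -5 + 2*I*√63330 ≈ -5.0 + 503.31*I)
(F - 246966)/(-169184 + ((59000 - 46263) - 25304)) = ((-5 + 2*I*√63330) - 246966)/(-169184 + ((59000 - 46263) - 25304)) = (-246971 + 2*I*√63330)/(-169184 + (12737 - 25304)) = (-246971 + 2*I*√63330)/(-169184 - 12567) = (-246971 + 2*I*√63330)/(-181751) = (-246971 + 2*I*√63330)*(-1/181751) = 246971/181751 - 2*I*√63330/181751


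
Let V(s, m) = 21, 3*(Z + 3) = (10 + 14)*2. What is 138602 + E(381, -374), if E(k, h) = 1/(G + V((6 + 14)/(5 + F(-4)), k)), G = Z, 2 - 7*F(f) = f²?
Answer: 4712469/34 ≈ 1.3860e+5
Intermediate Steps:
F(f) = 2/7 - f²/7
Z = 13 (Z = -3 + ((10 + 14)*2)/3 = -3 + (24*2)/3 = -3 + (⅓)*48 = -3 + 16 = 13)
G = 13
E(k, h) = 1/34 (E(k, h) = 1/(13 + 21) = 1/34)
138602 + E(381, -374) = 138602 + 1/34 = 4712469/34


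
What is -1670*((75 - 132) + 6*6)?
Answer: 35070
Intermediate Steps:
-1670*((75 - 132) + 6*6) = -1670*(-57 + 36) = -1670*(-21) = 35070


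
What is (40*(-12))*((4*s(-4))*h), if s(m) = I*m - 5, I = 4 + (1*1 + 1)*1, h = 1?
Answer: 55680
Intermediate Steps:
I = 6 (I = 4 + (1 + 1)*1 = 4 + 2*1 = 4 + 2 = 6)
s(m) = -5 + 6*m (s(m) = 6*m - 5 = -5 + 6*m)
(40*(-12))*((4*s(-4))*h) = (40*(-12))*((4*(-5 + 6*(-4)))*1) = -480*4*(-5 - 24) = -480*4*(-29) = -(-55680) = -480*(-116) = 55680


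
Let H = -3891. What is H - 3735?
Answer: -7626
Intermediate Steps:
H - 3735 = -3891 - 3735 = -7626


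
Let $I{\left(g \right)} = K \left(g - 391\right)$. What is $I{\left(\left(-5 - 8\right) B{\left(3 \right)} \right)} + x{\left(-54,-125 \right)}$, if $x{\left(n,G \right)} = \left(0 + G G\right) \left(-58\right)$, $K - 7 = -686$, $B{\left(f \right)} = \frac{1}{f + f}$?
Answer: $- \frac{3835739}{6} \approx -6.3929 \cdot 10^{5}$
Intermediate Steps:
$B{\left(f \right)} = \frac{1}{2 f}$
$K = -679$ ($K = 7 - 686 = -679$)
$x{\left(n,G \right)} = - 58 G^{2}$ ($x{\left(n,G \right)} = \left(0 + G^{2}\right) \left(-58\right) = G^{2} \left(-58\right) = - 58 G^{2}$)
$I{\left(g \right)} = 265489 - 679 g$ ($I{\left(g \right)} = - 679 \left(g - 391\right) = - 679 \left(-391 + g\right) = 265489 - 679 g$)
$I{\left(\left(-5 - 8\right) B{\left(3 \right)} \right)} + x{\left(-54,-125 \right)} = \left(265489 - 679 \left(-5 - 8\right) \frac{1}{2 \cdot 3}\right) - 58 \left(-125\right)^{2} = \left(265489 - 679 \left(- 13 \cdot \frac{1}{2} \cdot \frac{1}{3}\right)\right) - 906250 = \left(265489 - 679 \left(\left(-13\right) \frac{1}{6}\right)\right) - 906250 = \left(265489 - - \frac{8827}{6}\right) - 906250 = \left(265489 + \frac{8827}{6}\right) - 906250 = \frac{1601761}{6} - 906250 = - \frac{3835739}{6}$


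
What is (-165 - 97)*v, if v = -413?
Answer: 108206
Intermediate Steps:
(-165 - 97)*v = (-165 - 97)*(-413) = -262*(-413) = 108206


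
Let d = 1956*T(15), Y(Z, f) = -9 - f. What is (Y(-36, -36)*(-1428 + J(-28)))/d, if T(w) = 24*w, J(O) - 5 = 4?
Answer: -1419/26080 ≈ -0.054410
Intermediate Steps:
J(O) = 9 (J(O) = 5 + 4 = 9)
d = 704160 (d = 1956*(24*15) = 1956*360 = 704160)
(Y(-36, -36)*(-1428 + J(-28)))/d = ((-9 - 1*(-36))*(-1428 + 9))/704160 = ((-9 + 36)*(-1419))*(1/704160) = (27*(-1419))*(1/704160) = -38313*1/704160 = -1419/26080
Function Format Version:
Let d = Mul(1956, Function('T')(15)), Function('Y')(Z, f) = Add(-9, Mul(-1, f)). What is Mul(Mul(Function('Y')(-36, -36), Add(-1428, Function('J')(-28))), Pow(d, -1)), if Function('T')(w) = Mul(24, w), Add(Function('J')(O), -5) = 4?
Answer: Rational(-1419, 26080) ≈ -0.054410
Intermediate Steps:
Function('J')(O) = 9 (Function('J')(O) = Add(5, 4) = 9)
d = 704160 (d = Mul(1956, Mul(24, 15)) = Mul(1956, 360) = 704160)
Mul(Mul(Function('Y')(-36, -36), Add(-1428, Function('J')(-28))), Pow(d, -1)) = Mul(Mul(Add(-9, Mul(-1, -36)), Add(-1428, 9)), Pow(704160, -1)) = Mul(Mul(Add(-9, 36), -1419), Rational(1, 704160)) = Mul(Mul(27, -1419), Rational(1, 704160)) = Mul(-38313, Rational(1, 704160)) = Rational(-1419, 26080)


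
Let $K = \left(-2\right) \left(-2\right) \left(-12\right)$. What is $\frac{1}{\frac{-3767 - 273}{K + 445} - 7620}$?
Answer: $- \frac{397}{3029180} \approx -0.00013106$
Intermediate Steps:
$K = -48$ ($K = 4 \left(-12\right) = -48$)
$\frac{1}{\frac{-3767 - 273}{K + 445} - 7620} = \frac{1}{\frac{-3767 - 273}{-48 + 445} - 7620} = \frac{1}{- \frac{4040}{397} - 7620} = \frac{1}{- \frac{3029180}{397}} = - \frac{397}{3029180}$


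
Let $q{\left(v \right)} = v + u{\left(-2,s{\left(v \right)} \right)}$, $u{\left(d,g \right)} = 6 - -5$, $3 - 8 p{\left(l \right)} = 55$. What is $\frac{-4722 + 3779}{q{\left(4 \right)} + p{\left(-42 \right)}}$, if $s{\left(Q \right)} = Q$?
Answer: $- \frac{1886}{17} \approx -110.94$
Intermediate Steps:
$p{\left(l \right)} = - \frac{13}{2}$ ($p{\left(l \right)} = \frac{3}{8} - \frac{55}{8} = - \frac{13}{2}$)
$u{\left(d,g \right)} = 11$ ($u{\left(d,g \right)} = 6 + 5 = 11$)
$q{\left(v \right)} = 11 + v$ ($q{\left(v \right)} = v + 11 = 11 + v$)
$\frac{-4722 + 3779}{q{\left(4 \right)} + p{\left(-42 \right)}} = \frac{-4722 + 3779}{\left(11 + 4\right) - \frac{13}{2}} = - \frac{943}{15 - \frac{13}{2}} = - \frac{943}{\frac{17}{2}} = \left(-943\right) \frac{2}{17} = - \frac{1886}{17}$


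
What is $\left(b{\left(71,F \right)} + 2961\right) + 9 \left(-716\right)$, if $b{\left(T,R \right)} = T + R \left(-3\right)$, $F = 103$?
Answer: $-3721$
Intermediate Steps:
$b{\left(T,R \right)} = T - 3 R$
$\left(b{\left(71,F \right)} + 2961\right) + 9 \left(-716\right) = \left(\left(71 - 309\right) + 2961\right) + 9 \left(-716\right) = \left(\left(71 - 309\right) + 2961\right) - 6444 = \left(-238 + 2961\right) - 6444 = 2723 - 6444 = -3721$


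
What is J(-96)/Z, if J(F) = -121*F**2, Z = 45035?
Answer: -1115136/45035 ≈ -24.762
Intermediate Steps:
J(-96)/Z = -121*(-96)**2/45035 = -121*9216*(1/45035) = -1115136*1/45035 = -1115136/45035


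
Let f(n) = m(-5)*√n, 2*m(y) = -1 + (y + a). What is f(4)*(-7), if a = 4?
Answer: 14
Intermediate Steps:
m(y) = 3/2 + y/2 (m(y) = (-1 + (y + 4))/2 = (-1 + (4 + y))/2 = (3 + y)/2 = 3/2 + y/2)
f(n) = -√n (f(n) = (3/2 + (½)*(-5))*√n = (3/2 - 5/2)*√n = -√n)
f(4)*(-7) = -√4*(-7) = -1*2*(-7) = -2*(-7) = 14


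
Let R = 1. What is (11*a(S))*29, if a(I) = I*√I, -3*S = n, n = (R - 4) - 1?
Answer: 2552*√3/9 ≈ 491.13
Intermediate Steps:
n = -4 (n = (1 - 4) - 1 = -3 - 1 = -4)
S = 4/3 (S = -⅓*(-4) = 4/3 ≈ 1.3333)
a(I) = I^(3/2)
(11*a(S))*29 = (11*(4/3)^(3/2))*29 = (11*(8*√3/9))*29 = (88*√3/9)*29 = 2552*√3/9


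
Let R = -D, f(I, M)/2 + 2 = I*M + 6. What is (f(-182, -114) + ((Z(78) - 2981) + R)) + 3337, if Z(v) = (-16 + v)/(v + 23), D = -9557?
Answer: 5193179/101 ≈ 51418.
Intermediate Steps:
f(I, M) = 8 + 2*I*M (f(I, M) = -4 + 2*(I*M + 6) = -4 + 2*(6 + I*M) = -4 + (12 + 2*I*M) = 8 + 2*I*M)
R = 9557 (R = -1*(-9557) = 9557)
Z(v) = (-16 + v)/(23 + v)
(f(-182, -114) + ((Z(78) - 2981) + R)) + 3337 = ((8 + 2*(-182)*(-114)) + (((-16 + 78)/(23 + 78) - 2981) + 9557)) + 3337 = ((8 + 41496) + ((62/101 - 2981) + 9557)) + 3337 = (41504 + (((1/101)*62 - 2981) + 9557)) + 3337 = (41504 + ((62/101 - 2981) + 9557)) + 3337 = (41504 + (-301019/101 + 9557)) + 3337 = (41504 + 664238/101) + 3337 = 4856142/101 + 3337 = 5193179/101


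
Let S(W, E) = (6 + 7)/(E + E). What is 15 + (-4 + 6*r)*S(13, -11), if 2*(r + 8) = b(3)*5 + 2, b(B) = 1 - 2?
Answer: 1123/22 ≈ 51.045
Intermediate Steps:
b(B) = -1
S(W, E) = 13/(2*E) (S(W, E) = 13/((2*E)) = 13*(1/(2*E)) = 13/(2*E))
r = -19/2 (r = -8 + (-1*5 + 2)/2 = -8 + (-5 + 2)/2 = -8 + (1/2)*(-3) = -8 - 3/2 = -19/2 ≈ -9.5000)
15 + (-4 + 6*r)*S(13, -11) = 15 + (-4 + 6*(-19/2))*((13/2)/(-11)) = 15 + (-4 - 57)*((13/2)*(-1/11)) = 15 - 61*(-13/22) = 15 + 793/22 = 1123/22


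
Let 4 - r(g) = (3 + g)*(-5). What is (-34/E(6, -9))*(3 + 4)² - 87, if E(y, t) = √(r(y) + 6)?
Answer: -87 - 1666*√55/55 ≈ -311.64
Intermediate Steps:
r(g) = 19 + 5*g (r(g) = 4 - (3 + g)*(-5) = 4 - (-15 - 5*g) = 4 + (15 + 5*g) = 19 + 5*g)
E(y, t) = √(25 + 5*y) (E(y, t) = √((19 + 5*y) + 6) = √(25 + 5*y))
(-34/E(6, -9))*(3 + 4)² - 87 = (-34/√(25 + 5*6))*(3 + 4)² - 87 = -34/√(25 + 30)*7² - 87 = -34*√55/55*49 - 87 = -1666*√55/55 - 87 = -87 - 1666*√55/55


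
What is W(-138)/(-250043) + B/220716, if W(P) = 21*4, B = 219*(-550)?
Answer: -5022703249/9198081798 ≈ -0.54606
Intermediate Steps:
B = -120450
W(P) = 84
W(-138)/(-250043) + B/220716 = 84/(-250043) - 120450/220716 = 84*(-1/250043) - 120450*1/220716 = -84/250043 - 20075/36786 = -5022703249/9198081798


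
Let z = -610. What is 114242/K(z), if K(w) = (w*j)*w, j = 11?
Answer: 57121/2046550 ≈ 0.027911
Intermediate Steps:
K(w) = 11*w**2 (K(w) = (w*11)*w = (11*w)*w = 11*w**2)
114242/K(z) = 114242/((11*(-610)**2)) = 114242/((11*372100)) = 114242/4093100 = 114242*(1/4093100) = 57121/2046550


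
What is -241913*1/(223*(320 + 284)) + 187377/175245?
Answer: -5718620267/7868033180 ≈ -0.72682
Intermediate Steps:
-241913*1/(223*(320 + 284)) + 187377/175245 = -241913/(604*223) + 187377*(1/175245) = -241913/134692 + 62459/58415 = -5718620267/7868033180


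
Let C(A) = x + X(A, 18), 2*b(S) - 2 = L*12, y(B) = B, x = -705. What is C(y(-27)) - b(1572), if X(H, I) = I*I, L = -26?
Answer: -226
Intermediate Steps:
X(H, I) = I²
b(S) = -155 (b(S) = 1 + (-26*12)/2 = 1 + (½)*(-312) = 1 - 156 = -155)
C(A) = -381 (C(A) = -705 + 18² = -705 + 324 = -381)
C(y(-27)) - b(1572) = -381 - 1*(-155) = -381 + 155 = -226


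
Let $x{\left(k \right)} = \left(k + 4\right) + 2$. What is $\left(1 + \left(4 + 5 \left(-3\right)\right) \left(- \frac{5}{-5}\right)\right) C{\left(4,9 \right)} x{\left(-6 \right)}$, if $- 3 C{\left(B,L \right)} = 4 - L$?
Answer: $0$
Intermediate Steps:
$x{\left(k \right)} = 6 + k$ ($x{\left(k \right)} = \left(4 + k\right) + 2 = 6 + k$)
$C{\left(B,L \right)} = - \frac{4}{3} + \frac{L}{3}$ ($C{\left(B,L \right)} = - \frac{4 - L}{3} = - \frac{4}{3} + \frac{L}{3}$)
$\left(1 + \left(4 + 5 \left(-3\right)\right) \left(- \frac{5}{-5}\right)\right) C{\left(4,9 \right)} x{\left(-6 \right)} = \left(1 + \left(4 + 5 \left(-3\right)\right) \left(- \frac{5}{-5}\right)\right) \left(- \frac{4}{3} + \frac{1}{3} \cdot 9\right) \left(6 - 6\right) = \left(1 + \left(4 - 15\right) \left(\left(-5\right) \left(- \frac{1}{5}\right)\right)\right) \left(- \frac{4}{3} + 3\right) 0 = \left(1 - 11\right) \frac{5}{3} \cdot 0 = \left(-10\right) \frac{5}{3} \cdot 0 = \left(- \frac{50}{3}\right) 0 = 0$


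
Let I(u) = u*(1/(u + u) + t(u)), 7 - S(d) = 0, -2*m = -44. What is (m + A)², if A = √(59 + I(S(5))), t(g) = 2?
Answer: 1115/2 + 154*√6 ≈ 934.72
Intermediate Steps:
m = 22 (m = -½*(-44) = 22)
S(d) = 7 (S(d) = 7 - 1*0 = 7 + 0 = 7)
I(u) = u*(2 + 1/(2*u)) (I(u) = u*(1/(u + u) + 2) = u*(1/(2*u) + 2) = u*(2 + 1/(2*u)))
A = 7*√6/2 (A = √(59 + (½ + 2*7)) = √(59 + (½ + 14)) = √(59 + 29/2) = √(147/2) = 7*√6/2 ≈ 8.5732)
(m + A)² = (22 + 7*√6/2)²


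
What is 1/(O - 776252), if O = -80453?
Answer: -1/856705 ≈ -1.1673e-6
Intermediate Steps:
1/(O - 776252) = 1/(-80453 - 776252) = 1/(-856705) = -1/856705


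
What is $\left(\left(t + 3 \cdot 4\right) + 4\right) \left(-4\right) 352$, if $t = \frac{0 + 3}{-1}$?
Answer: $-18304$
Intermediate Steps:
$t = -3$ ($t = 3 \left(-1\right) = -3$)
$\left(\left(t + 3 \cdot 4\right) + 4\right) \left(-4\right) 352 = \left(\left(-3 + 3 \cdot 4\right) + 4\right) \left(-4\right) 352 = \left(\left(-3 + 12\right) + 4\right) \left(-4\right) 352 = \left(9 + 4\right) \left(-4\right) 352 = 13 \left(-4\right) 352 = \left(-52\right) 352 = -18304$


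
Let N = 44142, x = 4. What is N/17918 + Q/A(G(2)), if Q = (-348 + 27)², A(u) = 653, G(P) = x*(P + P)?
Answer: 937556682/5850227 ≈ 160.26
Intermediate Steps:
G(P) = 8*P (G(P) = 4*(P + P) = 4*(2*P) = 8*P)
Q = 103041 (Q = (-321)² = 103041)
N/17918 + Q/A(G(2)) = 44142/17918 + 103041/653 = 44142*(1/17918) + 103041*(1/653) = 22071/8959 + 103041/653 = 937556682/5850227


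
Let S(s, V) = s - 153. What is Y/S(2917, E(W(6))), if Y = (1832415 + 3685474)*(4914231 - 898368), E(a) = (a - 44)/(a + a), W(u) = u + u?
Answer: 22159086273207/2764 ≈ 8.0170e+9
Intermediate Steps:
W(u) = 2*u
E(a) = (-44 + a)/(2*a) (E(a) = (-44 + a)/((2*a)) = (-44 + a)*(1/(2*a)) = (-44 + a)/(2*a))
S(s, V) = -153 + s
Y = 22159086273207 (Y = 5517889*4015863 = 22159086273207)
Y/S(2917, E(W(6))) = 22159086273207/(-153 + 2917) = 22159086273207/2764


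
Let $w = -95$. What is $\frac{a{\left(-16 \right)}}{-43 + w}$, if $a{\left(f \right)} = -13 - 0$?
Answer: $\frac{13}{138} \approx 0.094203$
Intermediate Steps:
$a{\left(f \right)} = -13$ ($a{\left(f \right)} = -13 + 0 = -13$)
$\frac{a{\left(-16 \right)}}{-43 + w} = - \frac{13}{-43 - 95} = - \frac{13}{-138} = \left(-13\right) \left(- \frac{1}{138}\right) = \frac{13}{138}$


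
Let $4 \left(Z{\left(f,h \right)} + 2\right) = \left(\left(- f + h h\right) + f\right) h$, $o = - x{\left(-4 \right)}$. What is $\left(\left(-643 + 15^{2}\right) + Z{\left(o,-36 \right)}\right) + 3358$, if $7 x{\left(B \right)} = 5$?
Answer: $-8726$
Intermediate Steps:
$x{\left(B \right)} = \frac{5}{7}$ ($x{\left(B \right)} = \frac{1}{7} \cdot 5 = \frac{5}{7}$)
$o = - \frac{5}{7}$ ($o = \left(-1\right) \frac{5}{7} = - \frac{5}{7} \approx -0.71429$)
$Z{\left(f,h \right)} = -2 + \frac{h^{3}}{4}$ ($Z{\left(f,h \right)} = -2 + \frac{\left(\left(- f + h h\right) + f\right) h}{4} = -2 + \frac{\left(\left(- f + h^{2}\right) + f\right) h}{4} = -2 + \frac{\left(\left(h^{2} - f\right) + f\right) h}{4} = -2 + \frac{h^{2} h}{4} = -2 + \frac{h^{3}}{4}$)
$\left(\left(-643 + 15^{2}\right) + Z{\left(o,-36 \right)}\right) + 3358 = \left(\left(-643 + 15^{2}\right) + \left(-2 + \frac{\left(-36\right)^{3}}{4}\right)\right) + 3358 = \left(\left(-643 + 225\right) + \left(-2 + \frac{1}{4} \left(-46656\right)\right)\right) + 3358 = \left(-418 - 11666\right) + 3358 = -12084 + 3358 = -8726$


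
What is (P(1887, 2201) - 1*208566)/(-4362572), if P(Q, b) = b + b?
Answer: 51041/1090643 ≈ 0.046799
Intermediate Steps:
P(Q, b) = 2*b
(P(1887, 2201) - 1*208566)/(-4362572) = (2*2201 - 1*208566)/(-4362572) = (4402 - 208566)*(-1/4362572) = -204164*(-1/4362572) = 51041/1090643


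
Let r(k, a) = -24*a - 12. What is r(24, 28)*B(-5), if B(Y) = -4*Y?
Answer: -13680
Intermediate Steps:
r(k, a) = -12 - 24*a
r(24, 28)*B(-5) = (-12 - 24*28)*(-4*(-5)) = (-12 - 672)*20 = -684*20 = -13680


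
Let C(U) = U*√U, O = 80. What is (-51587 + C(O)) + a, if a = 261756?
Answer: 210169 + 320*√5 ≈ 2.1088e+5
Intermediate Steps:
C(U) = U^(3/2)
(-51587 + C(O)) + a = (-51587 + 80^(3/2)) + 261756 = (-51587 + 320*√5) + 261756 = 210169 + 320*√5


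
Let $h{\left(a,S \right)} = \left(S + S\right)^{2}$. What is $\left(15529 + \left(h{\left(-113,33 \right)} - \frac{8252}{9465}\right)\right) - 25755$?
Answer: $- \frac{55567802}{9465} \approx -5870.9$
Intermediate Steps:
$h{\left(a,S \right)} = 4 S^{2}$ ($h{\left(a,S \right)} = \left(2 S\right)^{2} = 4 S^{2}$)
$\left(15529 + \left(h{\left(-113,33 \right)} - \frac{8252}{9465}\right)\right) - 25755 = \left(15529 + \left(4 \cdot 33^{2} - \frac{8252}{9465}\right)\right) - 25755 = \left(15529 + \left(4 \cdot 1089 - 8252 \cdot \frac{1}{9465}\right)\right) - 25755 = \left(15529 + \left(4356 - \frac{8252}{9465}\right)\right) - 25755 = \left(15529 + \frac{41221288}{9465}\right) - 25755 = \frac{188203273}{9465} - 25755 = - \frac{55567802}{9465}$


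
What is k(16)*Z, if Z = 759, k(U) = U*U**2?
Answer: 3108864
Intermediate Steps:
k(U) = U**3
k(16)*Z = 16**3*759 = 4096*759 = 3108864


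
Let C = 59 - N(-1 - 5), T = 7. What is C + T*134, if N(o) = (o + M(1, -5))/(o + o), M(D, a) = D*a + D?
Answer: 5977/6 ≈ 996.17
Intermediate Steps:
M(D, a) = D + D*a
N(o) = (-4 + o)/(2*o) (N(o) = (o + 1*(1 - 5))/(o + o) = (o + 1*(-4))/((2*o)) = (o - 4)*(1/(2*o)) = (-4 + o)*(1/(2*o)) = (-4 + o)/(2*o))
C = 349/6 (C = 59 - (-4 + (-1 - 5))/(2*(-1 - 5)) = 59 - (-4 - 6)/(2*(-6)) = 59 - (-1)*(-10)/(2*6) = 59 - 1*5/6 = 59 - 5/6 = 349/6 ≈ 58.167)
C + T*134 = 349/6 + 7*134 = 349/6 + 938 = 5977/6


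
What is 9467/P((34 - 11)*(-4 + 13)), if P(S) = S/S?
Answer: 9467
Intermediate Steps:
P(S) = 1
9467/P((34 - 11)*(-4 + 13)) = 9467/1 = 9467*1 = 9467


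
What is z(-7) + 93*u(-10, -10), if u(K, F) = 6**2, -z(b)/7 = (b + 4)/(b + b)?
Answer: 6693/2 ≈ 3346.5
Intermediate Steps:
z(b) = -7*(4 + b)/(2*b) (z(b) = -7*(b + 4)/(b + b) = -7*(4 + b)/(2*b))
u(K, F) = 36
z(-7) + 93*u(-10, -10) = (-7/2 - 14/(-7)) + 93*36 = (-7/2 - 14*(-1/7)) + 3348 = (-7/2 + 2) + 3348 = -3/2 + 3348 = 6693/2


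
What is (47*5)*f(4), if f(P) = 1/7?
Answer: 235/7 ≈ 33.571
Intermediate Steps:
f(P) = ⅐
(47*5)*f(4) = (47*5)*(⅐) = 235*(⅐) = 235/7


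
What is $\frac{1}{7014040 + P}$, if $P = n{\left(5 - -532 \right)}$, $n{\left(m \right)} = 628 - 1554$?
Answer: $\frac{1}{7013114} \approx 1.4259 \cdot 10^{-7}$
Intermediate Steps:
$n{\left(m \right)} = -926$ ($n{\left(m \right)} = 628 - 1554 = -926$)
$P = -926$
$\frac{1}{7014040 + P} = \frac{1}{7014040 - 926} = \frac{1}{7013114}$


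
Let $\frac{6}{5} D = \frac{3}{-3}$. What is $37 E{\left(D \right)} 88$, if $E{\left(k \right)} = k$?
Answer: $- \frac{8140}{3} \approx -2713.3$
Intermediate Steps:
$D = - \frac{5}{6}$ ($D = \frac{5 \frac{3}{-3}}{6} = \frac{5 \cdot 3 \left(- \frac{1}{3}\right)}{6} = \frac{5}{6} \left(-1\right) = - \frac{5}{6} \approx -0.83333$)
$37 E{\left(D \right)} 88 = 37 \left(- \frac{5}{6}\right) 88 = \left(- \frac{185}{6}\right) 88 = - \frac{8140}{3}$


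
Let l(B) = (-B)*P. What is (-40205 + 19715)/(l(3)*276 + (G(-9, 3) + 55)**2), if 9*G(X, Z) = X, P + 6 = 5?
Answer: -3415/624 ≈ -5.4728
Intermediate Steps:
P = -1 (P = -6 + 5 = -1)
G(X, Z) = X/9
l(B) = B (l(B) = -B*(-1) = B)
(-40205 + 19715)/(l(3)*276 + (G(-9, 3) + 55)**2) = (-40205 + 19715)/(3*276 + ((1/9)*(-9) + 55)**2) = -20490/(828 + (-1 + 55)**2) = -20490/(828 + 54**2) = -20490/(828 + 2916) = -20490/3744 = -20490*1/3744 = -3415/624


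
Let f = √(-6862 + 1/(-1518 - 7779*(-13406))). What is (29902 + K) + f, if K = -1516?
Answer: 28386 + I*√11843833577528929834/41545194 ≈ 28386.0 + 82.837*I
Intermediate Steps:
f = I*√11843833577528929834/41545194 (f = √(-6862 - 1/13406/(-9297)) = √(-6862 - 1/9297*(-1/13406)) = √(-6862 + 1/124635582) = √(-855249363683/124635582) = I*√11843833577528929834/41545194 ≈ 82.837*I)
(29902 + K) + f = (29902 - 1516) + I*√11843833577528929834/41545194 = 28386 + I*√11843833577528929834/41545194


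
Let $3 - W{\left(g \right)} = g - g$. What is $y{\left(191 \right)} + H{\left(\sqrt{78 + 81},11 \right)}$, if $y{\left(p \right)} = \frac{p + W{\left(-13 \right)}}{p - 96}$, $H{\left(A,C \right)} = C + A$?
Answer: $\frac{1239}{95} + \sqrt{159} \approx 25.652$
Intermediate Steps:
$W{\left(g \right)} = 3$ ($W{\left(g \right)} = 3 - \left(g - g\right) = 3 - 0 = 3 + 0 = 3$)
$H{\left(A,C \right)} = A + C$
$y{\left(p \right)} = \frac{3 + p}{-96 + p}$ ($y{\left(p \right)} = \frac{p + 3}{p - 96} = \frac{3 + p}{-96 + p}$)
$y{\left(191 \right)} + H{\left(\sqrt{78 + 81},11 \right)} = \frac{3 + 191}{-96 + 191} + \left(\sqrt{78 + 81} + 11\right) = \frac{1}{95} \cdot 194 + \left(\sqrt{159} + 11\right) = \frac{1}{95} \cdot 194 + \left(11 + \sqrt{159}\right) = \frac{194}{95} + \left(11 + \sqrt{159}\right) = \frac{1239}{95} + \sqrt{159}$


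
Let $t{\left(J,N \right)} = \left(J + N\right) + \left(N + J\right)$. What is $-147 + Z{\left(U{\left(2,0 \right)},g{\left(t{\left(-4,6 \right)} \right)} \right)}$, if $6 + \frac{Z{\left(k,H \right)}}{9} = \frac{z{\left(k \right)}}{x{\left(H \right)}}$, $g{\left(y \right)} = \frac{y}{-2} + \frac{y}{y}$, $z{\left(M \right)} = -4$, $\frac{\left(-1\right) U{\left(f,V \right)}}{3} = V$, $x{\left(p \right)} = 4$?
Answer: $-210$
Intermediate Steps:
$t{\left(J,N \right)} = 2 J + 2 N$ ($t{\left(J,N \right)} = \left(J + N\right) + \left(J + N\right) = 2 J + 2 N$)
$U{\left(f,V \right)} = - 3 V$
$g{\left(y \right)} = 1 - \frac{y}{2}$ ($g{\left(y \right)} = y \left(- \frac{1}{2}\right) + 1 = - \frac{y}{2} + 1 = 1 - \frac{y}{2}$)
$Z{\left(k,H \right)} = -63$ ($Z{\left(k,H \right)} = -54 + 9 \left(- \frac{4}{4}\right) = -54 + 9 \left(\left(-4\right) \frac{1}{4}\right) = -54 + 9 \left(-1\right) = -54 - 9 = -63$)
$-147 + Z{\left(U{\left(2,0 \right)},g{\left(t{\left(-4,6 \right)} \right)} \right)} = -147 - 63 = -210$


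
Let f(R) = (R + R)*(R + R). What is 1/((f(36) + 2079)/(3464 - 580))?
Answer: 2884/7263 ≈ 0.39708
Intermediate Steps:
f(R) = 4*R² (f(R) = (2*R)*(2*R) = 4*R²)
1/((f(36) + 2079)/(3464 - 580)) = 1/((4*36² + 2079)/(3464 - 580)) = 1/((4*1296 + 2079)/2884) = 1/((5184 + 2079)*(1/2884)) = 1/(7263*(1/2884)) = 1/(7263/2884) = 2884/7263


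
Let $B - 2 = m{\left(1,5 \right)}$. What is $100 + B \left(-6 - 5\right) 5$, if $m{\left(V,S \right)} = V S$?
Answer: $-285$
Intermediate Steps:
$m{\left(V,S \right)} = S V$
$B = 7$ ($B = 2 + 5 \cdot 1 = 2 + 5 = 7$)
$100 + B \left(-6 - 5\right) 5 = 100 + 7 \left(-6 - 5\right) 5 = 100 + 7 \left(\left(-11\right) 5\right) = 100 + 7 \left(-55\right) = 100 - 385 = -285$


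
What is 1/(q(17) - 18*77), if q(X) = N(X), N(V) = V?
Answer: -1/1369 ≈ -0.00073046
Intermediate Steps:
q(X) = X
1/(q(17) - 18*77) = 1/(17 - 18*77) = 1/(17 - 1386) = 1/(-1369) = -1/1369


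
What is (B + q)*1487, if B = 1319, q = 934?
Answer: 3350211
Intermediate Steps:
(B + q)*1487 = (1319 + 934)*1487 = 2253*1487 = 3350211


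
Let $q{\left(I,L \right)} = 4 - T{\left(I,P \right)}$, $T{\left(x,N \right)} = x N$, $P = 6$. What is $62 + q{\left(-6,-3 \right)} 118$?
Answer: $4782$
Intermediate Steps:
$T{\left(x,N \right)} = N x$
$q{\left(I,L \right)} = 4 - 6 I$
$62 + q{\left(-6,-3 \right)} 118 = 62 + \left(4 - -36\right) 118 = 62 + \left(4 + 36\right) 118 = 62 + 40 \cdot 118 = 62 + 4720 = 4782$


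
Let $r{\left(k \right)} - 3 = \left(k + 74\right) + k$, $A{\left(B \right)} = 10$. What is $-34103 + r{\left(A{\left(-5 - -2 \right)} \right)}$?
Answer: $-34006$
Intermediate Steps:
$r{\left(k \right)} = 77 + 2 k$ ($r{\left(k \right)} = 3 + \left(\left(k + 74\right) + k\right) = 3 + \left(\left(74 + k\right) + k\right) = 3 + \left(74 + 2 k\right) = 77 + 2 k$)
$-34103 + r{\left(A{\left(-5 - -2 \right)} \right)} = -34103 + \left(77 + 2 \cdot 10\right) = -34103 + \left(77 + 20\right) = -34103 + 97 = -34006$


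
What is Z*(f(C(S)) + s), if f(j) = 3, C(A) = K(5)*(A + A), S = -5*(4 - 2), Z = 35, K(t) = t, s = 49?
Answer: 1820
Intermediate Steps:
S = -10 (S = -5*2 = -10)
C(A) = 10*A (C(A) = 5*(A + A) = 5*(2*A) = 10*A)
Z*(f(C(S)) + s) = 35*(3 + 49) = 35*52 = 1820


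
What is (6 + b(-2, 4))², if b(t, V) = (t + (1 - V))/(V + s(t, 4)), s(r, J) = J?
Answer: 1849/64 ≈ 28.891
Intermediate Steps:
b(t, V) = (1 + t - V)/(4 + V) (b(t, V) = (t + (1 - V))/(V + 4) = (1 + t - V)/(4 + V))
(6 + b(-2, 4))² = (6 + (1 - 2 - 1*4)/(4 + 4))² = (6 + (1 - 2 - 4)/8)² = (6 + (⅛)*(-5))² = (6 - 5/8)² = (43/8)² = 1849/64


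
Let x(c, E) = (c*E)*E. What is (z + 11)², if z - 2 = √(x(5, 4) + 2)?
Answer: (13 + √82)² ≈ 486.44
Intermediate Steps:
x(c, E) = c*E² (x(c, E) = (E*c)*E = c*E²)
z = 2 + √82 (z = 2 + √(5*4² + 2) = 2 + √(5*16 + 2) = 2 + √(80 + 2) = 2 + √82 ≈ 11.055)
(z + 11)² = ((2 + √82) + 11)² = (13 + √82)²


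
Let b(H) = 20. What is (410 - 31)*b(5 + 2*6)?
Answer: 7580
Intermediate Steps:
(410 - 31)*b(5 + 2*6) = (410 - 31)*20 = 379*20 = 7580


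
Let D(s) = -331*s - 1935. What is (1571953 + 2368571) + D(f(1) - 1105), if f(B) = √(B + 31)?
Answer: 4304344 - 1324*√2 ≈ 4.3025e+6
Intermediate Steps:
f(B) = √(31 + B)
D(s) = -1935 - 331*s
(1571953 + 2368571) + D(f(1) - 1105) = (1571953 + 2368571) + (-1935 - 331*(√(31 + 1) - 1105)) = 3940524 + (-1935 - 331*(√32 - 1105)) = 3940524 + (-1935 - 331*(4*√2 - 1105)) = 3940524 + (-1935 - 331*(-1105 + 4*√2)) = 3940524 + (-1935 + (365755 - 1324*√2)) = 3940524 + (363820 - 1324*√2) = 4304344 - 1324*√2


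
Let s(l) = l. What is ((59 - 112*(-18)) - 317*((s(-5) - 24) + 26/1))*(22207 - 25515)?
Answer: -10010008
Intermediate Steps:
((59 - 112*(-18)) - 317*((s(-5) - 24) + 26/1))*(22207 - 25515) = ((59 - 112*(-18)) - 317*((-5 - 24) + 26/1))*(22207 - 25515) = ((59 + 2016) - 317*(-29 + 26*1))*(-3308) = (2075 - 317*(-29 + 26))*(-3308) = (2075 - 317*(-3))*(-3308) = (2075 + 951)*(-3308) = 3026*(-3308) = -10010008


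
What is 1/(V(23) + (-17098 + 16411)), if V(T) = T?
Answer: -1/664 ≈ -0.0015060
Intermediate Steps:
1/(V(23) + (-17098 + 16411)) = 1/(23 + (-17098 + 16411)) = 1/(23 - 687) = 1/(-664) = -1/664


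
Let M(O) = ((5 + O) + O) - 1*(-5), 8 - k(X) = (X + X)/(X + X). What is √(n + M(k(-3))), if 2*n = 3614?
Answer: √1831 ≈ 42.790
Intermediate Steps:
k(X) = 7 (k(X) = 8 - (X + X)/(X + X) = 8 - 2*X/(2*X) = 8 - 2*X*1/(2*X) = 8 - 1*1 = 8 - 1 = 7)
n = 1807 (n = (½)*3614 = 1807)
M(O) = 10 + 2*O (M(O) = (5 + 2*O) + 5 = 10 + 2*O)
√(n + M(k(-3))) = √(1807 + (10 + 2*7)) = √(1807 + (10 + 14)) = √(1807 + 24) = √1831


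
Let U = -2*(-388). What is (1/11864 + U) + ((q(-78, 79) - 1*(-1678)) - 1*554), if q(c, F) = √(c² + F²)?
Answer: 22541601/11864 + 5*√493 ≈ 2011.0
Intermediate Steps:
U = 776
q(c, F) = √(F² + c²)
(1/11864 + U) + ((q(-78, 79) - 1*(-1678)) - 1*554) = (1/11864 + 776) + ((√(79² + (-78)²) - 1*(-1678)) - 1*554) = (1/11864 + 776) + ((√(6241 + 6084) + 1678) - 554) = 9206465/11864 + ((√12325 + 1678) - 554) = 9206465/11864 + ((5*√493 + 1678) - 554) = 9206465/11864 + ((1678 + 5*√493) - 554) = 9206465/11864 + (1124 + 5*√493) = 22541601/11864 + 5*√493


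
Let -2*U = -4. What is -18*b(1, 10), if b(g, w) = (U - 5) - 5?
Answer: 144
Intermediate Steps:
U = 2 (U = -½*(-4) = 2)
b(g, w) = -8 (b(g, w) = (2 - 5) - 5 = -3 - 5 = -8)
-18*b(1, 10) = -18*(-8) = 144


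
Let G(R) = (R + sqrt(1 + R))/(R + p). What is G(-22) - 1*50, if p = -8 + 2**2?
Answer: -639/13 - I*sqrt(21)/26 ≈ -49.154 - 0.17625*I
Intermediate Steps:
p = -4 (p = -8 + 4 = -4)
G(R) = (R + sqrt(1 + R))/(-4 + R) (G(R) = (R + sqrt(1 + R))/(R - 4) = (R + sqrt(1 + R))/(-4 + R))
G(-22) - 1*50 = (-22 + sqrt(1 - 22))/(-4 - 22) - 1*50 = (-22 + sqrt(-21))/(-26) - 50 = -(-22 + I*sqrt(21))/26 - 50 = (11/13 - I*sqrt(21)/26) - 50 = -639/13 - I*sqrt(21)/26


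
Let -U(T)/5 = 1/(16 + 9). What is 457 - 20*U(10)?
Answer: 461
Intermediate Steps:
U(T) = -⅕ (U(T) = -5/(16 + 9) = -5/25 = -5*1/25 = -⅕)
457 - 20*U(10) = 457 - 20*(-⅕) = 457 + 4 = 461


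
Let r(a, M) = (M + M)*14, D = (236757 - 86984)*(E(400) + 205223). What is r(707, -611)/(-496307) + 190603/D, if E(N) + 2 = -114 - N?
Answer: 74945531156187/2173794988711411 ≈ 0.034477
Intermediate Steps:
E(N) = -116 - N (E(N) = -2 + (-114 - N) = -116 - N)
D = 30659581511 (D = (236757 - 86984)*((-116 - 1*400) + 205223) = 149773*((-116 - 400) + 205223) = 149773*(-516 + 205223) = 149773*204707 = 30659581511)
r(a, M) = 28*M (r(a, M) = (2*M)*14 = 28*M)
r(707, -611)/(-496307) + 190603/D = (28*(-611))/(-496307) + 190603/30659581511 = -17108*(-1/496307) + 190603*(1/30659581511) = 2444/70901 + 190603/30659581511 = 74945531156187/2173794988711411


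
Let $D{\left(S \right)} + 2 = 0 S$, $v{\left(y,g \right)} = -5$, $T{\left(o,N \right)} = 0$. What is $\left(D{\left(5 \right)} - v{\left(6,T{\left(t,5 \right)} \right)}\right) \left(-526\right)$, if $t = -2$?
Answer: $-1578$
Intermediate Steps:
$D{\left(S \right)} = -2$ ($D{\left(S \right)} = -2 + 0 S = -2 + 0 = -2$)
$\left(D{\left(5 \right)} - v{\left(6,T{\left(t,5 \right)} \right)}\right) \left(-526\right) = \left(-2 - -5\right) \left(-526\right) = \left(-2 + 5\right) \left(-526\right) = 3 \left(-526\right) = -1578$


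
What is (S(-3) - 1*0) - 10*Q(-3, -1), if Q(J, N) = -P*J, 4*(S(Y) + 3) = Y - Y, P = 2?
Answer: -63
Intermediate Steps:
S(Y) = -3 (S(Y) = -3 + (Y - Y)/4 = -3 + (¼)*0 = -3 + 0 = -3)
Q(J, N) = -2*J
(S(-3) - 1*0) - 10*Q(-3, -1) = (-3 - 1*0) - (-20)*(-3) = (-3 + 0) - 10*6 = -3 - 60 = -63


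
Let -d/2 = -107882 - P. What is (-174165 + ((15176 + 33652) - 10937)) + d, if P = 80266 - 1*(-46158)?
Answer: 332338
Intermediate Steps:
P = 126424 (P = 80266 + 46158 = 126424)
d = 468612 (d = -2*(-107882 - 1*126424) = -2*(-107882 - 126424) = -2*(-234306) = 468612)
(-174165 + ((15176 + 33652) - 10937)) + d = (-174165 + ((15176 + 33652) - 10937)) + 468612 = (-174165 + (48828 - 10937)) + 468612 = (-174165 + 37891) + 468612 = -136274 + 468612 = 332338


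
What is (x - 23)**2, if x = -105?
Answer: 16384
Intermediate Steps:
(x - 23)**2 = (-105 - 23)**2 = (-128)**2 = 16384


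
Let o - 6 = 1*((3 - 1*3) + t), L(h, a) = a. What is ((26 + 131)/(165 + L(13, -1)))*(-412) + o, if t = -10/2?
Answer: -16130/41 ≈ -393.41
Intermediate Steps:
t = -5 (t = -10*1/2 = -5)
o = 1 (o = 6 + 1*((3 - 1*3) - 5) = 6 + 1*((3 - 3) - 5) = 6 + 1*(0 - 5) = 6 + 1*(-5) = 6 - 5 = 1)
((26 + 131)/(165 + L(13, -1)))*(-412) + o = ((26 + 131)/(165 - 1))*(-412) + 1 = (157/164)*(-412) + 1 = -16171/41 + 1 = -16130/41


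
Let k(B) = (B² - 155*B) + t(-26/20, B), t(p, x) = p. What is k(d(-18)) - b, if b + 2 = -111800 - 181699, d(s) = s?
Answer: 2966137/10 ≈ 2.9661e+5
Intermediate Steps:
k(B) = -13/10 + B² - 155*B (k(B) = (B² - 155*B) - 26/20 = (B² - 155*B) - 26*1/20 = (B² - 155*B) - 13/10 = -13/10 + B² - 155*B)
b = -293501 (b = -2 + (-111800 - 181699) = -2 - 293499 = -293501)
k(d(-18)) - b = (-13/10 + (-18)² - 155*(-18)) - 1*(-293501) = (-13/10 + 324 + 2790) + 293501 = 31127/10 + 293501 = 2966137/10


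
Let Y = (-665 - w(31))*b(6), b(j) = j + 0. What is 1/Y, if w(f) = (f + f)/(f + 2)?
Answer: -11/44014 ≈ -0.00024992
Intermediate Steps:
w(f) = 2*f/(2 + f) (w(f) = (2*f)/(2 + f) = 2*f/(2 + f))
b(j) = j
Y = -44014/11 (Y = (-665 - 2*31/(2 + 31))*6 = (-665 - 2*31/33)*6 = (-665 - 1*62/33)*6 = (-665 - 62/33)*6 = -22007/33*6 = -44014/11 ≈ -4001.3)
1/Y = 1/(-44014/11) = -11/44014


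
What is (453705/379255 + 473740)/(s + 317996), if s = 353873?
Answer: 35933743481/50961935519 ≈ 0.70511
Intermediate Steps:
(453705/379255 + 473740)/(s + 317996) = (453705/379255 + 473740)/(353873 + 317996) = (453705*(1/379255) + 473740)/671869 = (90741/75851 + 473740)*(1/671869) = (35933743481/75851)*(1/671869) = 35933743481/50961935519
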